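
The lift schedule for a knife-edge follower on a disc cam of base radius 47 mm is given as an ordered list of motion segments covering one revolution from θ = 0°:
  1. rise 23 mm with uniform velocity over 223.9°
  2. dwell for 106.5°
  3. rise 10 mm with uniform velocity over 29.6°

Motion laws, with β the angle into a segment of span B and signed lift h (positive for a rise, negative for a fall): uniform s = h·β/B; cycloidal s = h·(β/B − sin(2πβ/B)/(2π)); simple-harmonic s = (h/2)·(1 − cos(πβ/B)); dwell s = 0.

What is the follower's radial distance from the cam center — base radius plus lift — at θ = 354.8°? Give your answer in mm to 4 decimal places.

seg 1 [0°–223.9°] uniform, h=23: full span → s += 23 → s = 23.0000
seg 2 [223.9°–330.4°] dwell: s stays 23.0000
seg 3 [330.4°–360°] uniform, h=10: θ=354.8° here. β=24.4, B=29.6. 10·24.4/29.6 = 8.2432 → s = 31.2432
radial distance = base radius + s = 47 + 31.2432 = 78.2432

78.2432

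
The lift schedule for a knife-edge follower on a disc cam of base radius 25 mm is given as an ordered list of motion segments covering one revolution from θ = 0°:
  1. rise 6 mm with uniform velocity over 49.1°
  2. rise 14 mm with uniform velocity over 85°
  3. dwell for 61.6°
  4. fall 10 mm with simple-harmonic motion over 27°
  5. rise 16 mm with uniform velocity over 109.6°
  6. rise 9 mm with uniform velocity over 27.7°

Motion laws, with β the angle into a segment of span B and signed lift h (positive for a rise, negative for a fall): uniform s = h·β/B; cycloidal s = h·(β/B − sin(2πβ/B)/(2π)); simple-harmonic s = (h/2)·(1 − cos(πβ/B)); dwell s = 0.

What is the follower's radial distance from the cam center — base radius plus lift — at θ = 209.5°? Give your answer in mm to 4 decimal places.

seg 1 [0°–49.1°] uniform, h=6: full span → s += 6 → s = 6.0000
seg 2 [49.1°–134.1°] uniform, h=14: full span → s += 14 → s = 20.0000
seg 3 [134.1°–195.7°] dwell: s stays 20.0000
seg 4 [195.7°–222.7°] simple-harmonic, h=-10: θ=209.5° here. β=13.8, B=27. -10/2·(1 − cos(π·0.5111)) = -5.1745 → s = 14.8255
radial distance = base radius + s = 25 + 14.8255 = 39.8255

39.8255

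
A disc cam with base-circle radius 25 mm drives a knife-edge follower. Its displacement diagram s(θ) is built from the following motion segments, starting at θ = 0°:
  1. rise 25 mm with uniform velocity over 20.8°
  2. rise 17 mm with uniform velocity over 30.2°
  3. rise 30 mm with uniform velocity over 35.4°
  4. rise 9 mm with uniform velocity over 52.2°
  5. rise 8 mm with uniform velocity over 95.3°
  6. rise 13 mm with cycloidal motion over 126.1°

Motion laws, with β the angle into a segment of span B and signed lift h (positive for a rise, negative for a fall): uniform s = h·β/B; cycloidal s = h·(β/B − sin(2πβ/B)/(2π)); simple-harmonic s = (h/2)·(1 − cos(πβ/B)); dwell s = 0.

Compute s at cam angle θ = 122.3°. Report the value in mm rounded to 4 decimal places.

seg 1 [0°–20.8°] uniform, h=25: full span → s += 25 → s = 25.0000
seg 2 [20.8°–51°] uniform, h=17: full span → s += 17 → s = 42.0000
seg 3 [51°–86.4°] uniform, h=30: full span → s += 30 → s = 72.0000
seg 4 [86.4°–138.6°] uniform, h=9: θ=122.3° here. β=35.9, B=52.2. 9·35.9/52.2 = 6.1897 → s = 78.1897

78.1897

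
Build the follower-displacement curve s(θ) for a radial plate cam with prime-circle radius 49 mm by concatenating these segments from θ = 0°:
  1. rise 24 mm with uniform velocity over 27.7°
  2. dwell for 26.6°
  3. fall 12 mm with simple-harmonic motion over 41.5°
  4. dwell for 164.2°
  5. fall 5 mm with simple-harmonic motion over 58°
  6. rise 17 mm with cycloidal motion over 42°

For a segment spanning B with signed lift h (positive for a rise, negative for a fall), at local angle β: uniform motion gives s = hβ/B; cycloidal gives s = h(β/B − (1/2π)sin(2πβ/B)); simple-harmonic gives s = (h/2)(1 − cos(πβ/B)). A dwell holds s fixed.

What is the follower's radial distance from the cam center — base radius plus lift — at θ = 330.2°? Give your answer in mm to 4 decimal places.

seg 1 [0°–27.7°] uniform, h=24: full span → s += 24 → s = 24.0000
seg 2 [27.7°–54.3°] dwell: s stays 24.0000
seg 3 [54.3°–95.8°] simple-harmonic, h=-12: full span → s += -12 → s = 12.0000
seg 4 [95.8°–260°] dwell: s stays 12.0000
seg 5 [260°–318°] simple-harmonic, h=-5: full span → s += -5 → s = 7.0000
seg 6 [318°–360°] cycloidal, h=17: θ=330.2° here. β=12.2, B=42. 17·(0.2905 − sin(2π·0.2905)/(2π)) = 2.3195 → s = 9.3195
radial distance = base radius + s = 49 + 9.3195 = 58.3195

58.3195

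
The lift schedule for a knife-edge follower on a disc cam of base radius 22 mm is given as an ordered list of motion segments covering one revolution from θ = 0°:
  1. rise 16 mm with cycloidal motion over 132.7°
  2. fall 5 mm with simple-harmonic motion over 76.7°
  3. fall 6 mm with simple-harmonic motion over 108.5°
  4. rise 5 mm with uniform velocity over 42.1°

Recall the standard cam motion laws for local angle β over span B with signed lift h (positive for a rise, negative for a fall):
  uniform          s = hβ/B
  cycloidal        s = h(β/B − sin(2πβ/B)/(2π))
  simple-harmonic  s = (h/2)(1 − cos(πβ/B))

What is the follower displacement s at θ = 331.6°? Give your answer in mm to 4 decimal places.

seg 1 [0°–132.7°] cycloidal, h=16: full span → s += 16 → s = 16.0000
seg 2 [132.7°–209.4°] simple-harmonic, h=-5: full span → s += -5 → s = 11.0000
seg 3 [209.4°–317.9°] simple-harmonic, h=-6: full span → s += -6 → s = 5.0000
seg 4 [317.9°–360°] uniform, h=5: θ=331.6° here. β=13.7, B=42.1. 5·13.7/42.1 = 1.6271 → s = 6.6271

6.6271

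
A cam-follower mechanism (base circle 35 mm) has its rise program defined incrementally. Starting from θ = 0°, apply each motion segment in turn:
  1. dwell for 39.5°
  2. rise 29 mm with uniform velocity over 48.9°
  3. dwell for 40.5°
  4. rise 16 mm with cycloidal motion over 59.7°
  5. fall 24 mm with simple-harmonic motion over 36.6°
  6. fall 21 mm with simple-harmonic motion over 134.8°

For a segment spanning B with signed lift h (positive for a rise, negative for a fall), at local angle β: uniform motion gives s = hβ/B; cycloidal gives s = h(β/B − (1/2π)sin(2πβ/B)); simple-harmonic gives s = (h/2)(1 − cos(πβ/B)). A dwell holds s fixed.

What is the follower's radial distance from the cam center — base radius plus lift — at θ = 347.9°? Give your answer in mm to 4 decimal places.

seg 1 [0°–39.5°] dwell: s stays 0.0000
seg 2 [39.5°–88.4°] uniform, h=29: full span → s += 29 → s = 29.0000
seg 3 [88.4°–128.9°] dwell: s stays 29.0000
seg 4 [128.9°–188.6°] cycloidal, h=16: full span → s += 16 → s = 45.0000
seg 5 [188.6°–225.2°] simple-harmonic, h=-24: full span → s += -24 → s = 21.0000
seg 6 [225.2°–360°] simple-harmonic, h=-21: θ=347.9° here. β=122.7, B=134.8. -21/2·(1 − cos(π·0.9102)) = -20.5853 → s = 0.4147
radial distance = base radius + s = 35 + 0.4147 = 35.4147

35.4147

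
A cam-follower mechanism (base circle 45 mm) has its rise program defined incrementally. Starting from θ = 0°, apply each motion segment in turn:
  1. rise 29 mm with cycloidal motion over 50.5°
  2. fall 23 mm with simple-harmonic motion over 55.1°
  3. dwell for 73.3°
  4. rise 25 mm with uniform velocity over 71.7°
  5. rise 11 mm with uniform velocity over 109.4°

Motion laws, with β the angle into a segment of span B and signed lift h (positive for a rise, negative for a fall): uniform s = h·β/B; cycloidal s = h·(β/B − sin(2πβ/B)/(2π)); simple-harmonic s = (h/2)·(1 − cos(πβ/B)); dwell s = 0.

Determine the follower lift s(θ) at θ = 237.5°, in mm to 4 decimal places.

seg 1 [0°–50.5°] cycloidal, h=29: full span → s += 29 → s = 29.0000
seg 2 [50.5°–105.6°] simple-harmonic, h=-23: full span → s += -23 → s = 6.0000
seg 3 [105.6°–178.9°] dwell: s stays 6.0000
seg 4 [178.9°–250.6°] uniform, h=25: θ=237.5° here. β=58.6, B=71.7. 25·58.6/71.7 = 20.4324 → s = 26.4324

26.4324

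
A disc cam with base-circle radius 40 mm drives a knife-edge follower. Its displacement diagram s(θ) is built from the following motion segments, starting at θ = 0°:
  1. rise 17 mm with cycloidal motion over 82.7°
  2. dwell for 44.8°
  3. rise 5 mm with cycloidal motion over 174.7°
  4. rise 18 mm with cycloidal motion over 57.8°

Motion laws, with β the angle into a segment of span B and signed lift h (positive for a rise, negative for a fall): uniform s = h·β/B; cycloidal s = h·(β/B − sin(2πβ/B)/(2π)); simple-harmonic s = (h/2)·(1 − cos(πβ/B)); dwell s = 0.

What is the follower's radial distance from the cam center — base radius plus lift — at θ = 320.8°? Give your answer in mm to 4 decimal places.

seg 1 [0°–82.7°] cycloidal, h=17: full span → s += 17 → s = 17.0000
seg 2 [82.7°–127.5°] dwell: s stays 17.0000
seg 3 [127.5°–302.2°] cycloidal, h=5: full span → s += 5 → s = 22.0000
seg 4 [302.2°–360°] cycloidal, h=18: θ=320.8° here. β=18.6, B=57.8. 18·(0.3218 − sin(2π·0.3218)/(2π)) = 3.2142 → s = 25.2142
radial distance = base radius + s = 40 + 25.2142 = 65.2142

65.2142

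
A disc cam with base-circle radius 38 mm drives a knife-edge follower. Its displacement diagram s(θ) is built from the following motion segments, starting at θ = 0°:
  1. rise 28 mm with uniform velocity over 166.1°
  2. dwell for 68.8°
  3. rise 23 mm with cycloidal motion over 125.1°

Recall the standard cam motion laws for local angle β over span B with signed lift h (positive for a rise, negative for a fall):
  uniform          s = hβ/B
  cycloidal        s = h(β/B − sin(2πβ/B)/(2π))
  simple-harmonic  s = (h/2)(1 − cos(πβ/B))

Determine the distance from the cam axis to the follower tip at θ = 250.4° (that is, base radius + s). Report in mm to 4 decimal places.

seg 1 [0°–166.1°] uniform, h=28: full span → s += 28 → s = 28.0000
seg 2 [166.1°–234.9°] dwell: s stays 28.0000
seg 3 [234.9°–360°] cycloidal, h=23: θ=250.4° here. β=15.5, B=125.1. 23·(0.1239 − sin(2π·0.1239)/(2π)) = 0.2792 → s = 28.2792
radial distance = base radius + s = 38 + 28.2792 = 66.2792

66.2792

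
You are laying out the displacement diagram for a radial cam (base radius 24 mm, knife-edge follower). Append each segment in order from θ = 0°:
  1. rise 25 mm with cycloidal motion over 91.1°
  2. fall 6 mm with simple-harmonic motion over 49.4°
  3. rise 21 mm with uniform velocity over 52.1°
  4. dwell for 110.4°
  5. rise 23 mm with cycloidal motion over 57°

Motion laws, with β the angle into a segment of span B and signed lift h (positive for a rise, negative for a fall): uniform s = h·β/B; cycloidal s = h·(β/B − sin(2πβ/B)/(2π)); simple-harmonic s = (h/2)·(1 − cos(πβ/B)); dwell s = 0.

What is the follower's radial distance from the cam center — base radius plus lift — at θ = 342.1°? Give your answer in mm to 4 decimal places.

seg 1 [0°–91.1°] cycloidal, h=25: full span → s += 25 → s = 25.0000
seg 2 [91.1°–140.5°] simple-harmonic, h=-6: full span → s += -6 → s = 19.0000
seg 3 [140.5°–192.6°] uniform, h=21: full span → s += 21 → s = 40.0000
seg 4 [192.6°–303°] dwell: s stays 40.0000
seg 5 [303°–360°] cycloidal, h=23: θ=342.1° here. β=39.1, B=57. 23·(0.6860 − sin(2π·0.6860)/(2π)) = 19.1454 → s = 59.1454
radial distance = base radius + s = 24 + 59.1454 = 83.1454

83.1454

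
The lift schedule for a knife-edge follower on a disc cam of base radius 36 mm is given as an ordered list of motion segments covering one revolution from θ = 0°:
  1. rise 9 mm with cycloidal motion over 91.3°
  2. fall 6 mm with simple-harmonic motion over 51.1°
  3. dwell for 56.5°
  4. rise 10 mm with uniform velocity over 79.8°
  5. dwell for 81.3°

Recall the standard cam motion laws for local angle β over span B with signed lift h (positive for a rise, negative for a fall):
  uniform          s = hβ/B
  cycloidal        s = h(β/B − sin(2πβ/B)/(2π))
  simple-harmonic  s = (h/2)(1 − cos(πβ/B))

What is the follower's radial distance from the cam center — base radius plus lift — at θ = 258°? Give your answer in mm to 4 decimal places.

seg 1 [0°–91.3°] cycloidal, h=9: full span → s += 9 → s = 9.0000
seg 2 [91.3°–142.4°] simple-harmonic, h=-6: full span → s += -6 → s = 3.0000
seg 3 [142.4°–198.9°] dwell: s stays 3.0000
seg 4 [198.9°–278.7°] uniform, h=10: θ=258° here. β=59.1, B=79.8. 10·59.1/79.8 = 7.4060 → s = 10.4060
radial distance = base radius + s = 36 + 10.4060 = 46.4060

46.4060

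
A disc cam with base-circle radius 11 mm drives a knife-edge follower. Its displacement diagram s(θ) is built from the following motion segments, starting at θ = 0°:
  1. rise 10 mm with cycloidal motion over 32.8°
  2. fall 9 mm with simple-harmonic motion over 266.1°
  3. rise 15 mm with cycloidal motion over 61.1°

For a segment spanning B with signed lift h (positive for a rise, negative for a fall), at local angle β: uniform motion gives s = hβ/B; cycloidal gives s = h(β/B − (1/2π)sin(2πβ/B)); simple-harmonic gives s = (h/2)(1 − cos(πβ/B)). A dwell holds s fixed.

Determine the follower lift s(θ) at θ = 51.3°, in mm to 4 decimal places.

seg 1 [0°–32.8°] cycloidal, h=10: full span → s += 10 → s = 10.0000
seg 2 [32.8°–298.9°] simple-harmonic, h=-9: θ=51.3° here. β=18.5, B=266.1. -9/2·(1 − cos(π·0.0695)) = -0.1069 → s = 9.8931

9.8931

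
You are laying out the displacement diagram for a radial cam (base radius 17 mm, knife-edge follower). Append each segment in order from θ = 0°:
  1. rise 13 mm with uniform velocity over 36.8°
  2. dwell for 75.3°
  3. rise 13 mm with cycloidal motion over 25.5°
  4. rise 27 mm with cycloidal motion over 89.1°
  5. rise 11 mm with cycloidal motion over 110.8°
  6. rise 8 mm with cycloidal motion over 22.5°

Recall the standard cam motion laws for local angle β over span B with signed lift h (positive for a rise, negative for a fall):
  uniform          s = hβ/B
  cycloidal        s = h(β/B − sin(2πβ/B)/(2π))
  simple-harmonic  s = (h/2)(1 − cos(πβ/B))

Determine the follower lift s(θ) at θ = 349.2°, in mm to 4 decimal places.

seg 1 [0°–36.8°] uniform, h=13: full span → s += 13 → s = 13.0000
seg 2 [36.8°–112.1°] dwell: s stays 13.0000
seg 3 [112.1°–137.6°] cycloidal, h=13: full span → s += 13 → s = 26.0000
seg 4 [137.6°–226.7°] cycloidal, h=27: full span → s += 27 → s = 53.0000
seg 5 [226.7°–337.5°] cycloidal, h=11: full span → s += 11 → s = 64.0000
seg 6 [337.5°–360°] cycloidal, h=8: θ=349.2° here. β=11.7, B=22.5. 8·(0.5200 − sin(2π·0.5200)/(2π)) = 4.3196 → s = 68.3196

68.3196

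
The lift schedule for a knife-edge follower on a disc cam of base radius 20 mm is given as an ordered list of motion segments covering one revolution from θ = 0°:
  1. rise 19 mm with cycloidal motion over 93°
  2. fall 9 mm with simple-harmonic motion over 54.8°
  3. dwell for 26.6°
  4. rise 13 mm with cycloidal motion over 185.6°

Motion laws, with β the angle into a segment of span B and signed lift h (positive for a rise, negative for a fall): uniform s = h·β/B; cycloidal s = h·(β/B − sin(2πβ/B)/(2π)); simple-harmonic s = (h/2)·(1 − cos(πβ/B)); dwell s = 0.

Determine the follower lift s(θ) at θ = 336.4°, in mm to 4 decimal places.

seg 1 [0°–93°] cycloidal, h=19: full span → s += 19 → s = 19.0000
seg 2 [93°–147.8°] simple-harmonic, h=-9: full span → s += -9 → s = 10.0000
seg 3 [147.8°–174.4°] dwell: s stays 10.0000
seg 4 [174.4°–360°] cycloidal, h=13: θ=336.4° here. β=162, B=185.6. 13·(0.8728 − sin(2π·0.8728)/(2π)) = 12.8297 → s = 22.8297

22.8297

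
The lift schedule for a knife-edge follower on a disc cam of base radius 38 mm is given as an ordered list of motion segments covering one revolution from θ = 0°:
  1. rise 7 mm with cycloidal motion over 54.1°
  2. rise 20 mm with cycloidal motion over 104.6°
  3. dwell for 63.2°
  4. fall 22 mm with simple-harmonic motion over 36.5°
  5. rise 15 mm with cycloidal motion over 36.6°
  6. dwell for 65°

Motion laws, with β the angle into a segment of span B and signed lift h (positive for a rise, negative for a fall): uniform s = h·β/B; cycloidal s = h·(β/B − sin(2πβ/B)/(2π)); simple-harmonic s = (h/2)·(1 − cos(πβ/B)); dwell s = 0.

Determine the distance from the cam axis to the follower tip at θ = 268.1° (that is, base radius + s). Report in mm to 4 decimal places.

seg 1 [0°–54.1°] cycloidal, h=7: full span → s += 7 → s = 7.0000
seg 2 [54.1°–158.7°] cycloidal, h=20: full span → s += 20 → s = 27.0000
seg 3 [158.7°–221.9°] dwell: s stays 27.0000
seg 4 [221.9°–258.4°] simple-harmonic, h=-22: full span → s += -22 → s = 5.0000
seg 5 [258.4°–295°] cycloidal, h=15: θ=268.1° here. β=9.7, B=36.6. 15·(0.2650 − sin(2π·0.2650)/(2π)) = 1.5987 → s = 6.5987
radial distance = base radius + s = 38 + 6.5987 = 44.5987

44.5987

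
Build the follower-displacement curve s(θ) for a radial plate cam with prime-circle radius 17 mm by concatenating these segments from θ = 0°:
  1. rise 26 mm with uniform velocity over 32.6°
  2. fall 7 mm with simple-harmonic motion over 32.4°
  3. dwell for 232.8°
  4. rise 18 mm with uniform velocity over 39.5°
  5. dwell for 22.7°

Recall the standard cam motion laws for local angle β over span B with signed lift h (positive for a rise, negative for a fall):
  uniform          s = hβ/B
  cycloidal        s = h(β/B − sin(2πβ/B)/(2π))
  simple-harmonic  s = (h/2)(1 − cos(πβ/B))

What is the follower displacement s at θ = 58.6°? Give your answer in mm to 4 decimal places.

seg 1 [0°–32.6°] uniform, h=26: full span → s += 26 → s = 26.0000
seg 2 [32.6°–65°] simple-harmonic, h=-7: θ=58.6° here. β=26, B=32.4. -7/2·(1 − cos(π·0.8025)) = -6.3474 → s = 19.6526

19.6526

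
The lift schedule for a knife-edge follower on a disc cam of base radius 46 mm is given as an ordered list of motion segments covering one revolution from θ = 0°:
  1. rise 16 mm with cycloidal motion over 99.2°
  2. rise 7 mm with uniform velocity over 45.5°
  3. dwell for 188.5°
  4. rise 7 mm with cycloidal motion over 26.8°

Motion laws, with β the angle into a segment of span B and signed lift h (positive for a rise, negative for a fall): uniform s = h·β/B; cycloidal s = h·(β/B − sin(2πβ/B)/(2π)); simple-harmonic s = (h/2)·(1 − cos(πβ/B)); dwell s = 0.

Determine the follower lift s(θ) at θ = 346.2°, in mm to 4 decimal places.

seg 1 [0°–99.2°] cycloidal, h=16: full span → s += 16 → s = 16.0000
seg 2 [99.2°–144.7°] uniform, h=7: full span → s += 7 → s = 23.0000
seg 3 [144.7°–333.2°] dwell: s stays 23.0000
seg 4 [333.2°–360°] cycloidal, h=7: θ=346.2° here. β=13, B=26.8. 7·(0.4851 − sin(2π·0.4851)/(2π)) = 3.2912 → s = 26.2912

26.2912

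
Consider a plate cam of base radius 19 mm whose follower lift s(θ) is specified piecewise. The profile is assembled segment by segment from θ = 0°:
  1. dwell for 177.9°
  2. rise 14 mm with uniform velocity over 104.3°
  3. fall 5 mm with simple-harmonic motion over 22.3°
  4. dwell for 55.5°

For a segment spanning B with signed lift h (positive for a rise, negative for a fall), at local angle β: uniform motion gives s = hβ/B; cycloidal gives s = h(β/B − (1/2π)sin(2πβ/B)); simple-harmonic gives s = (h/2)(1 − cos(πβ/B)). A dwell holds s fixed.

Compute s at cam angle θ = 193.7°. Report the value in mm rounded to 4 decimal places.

seg 1 [0°–177.9°] dwell: s stays 0.0000
seg 2 [177.9°–282.2°] uniform, h=14: θ=193.7° here. β=15.8, B=104.3. 14·15.8/104.3 = 2.1208 → s = 2.1208

2.1208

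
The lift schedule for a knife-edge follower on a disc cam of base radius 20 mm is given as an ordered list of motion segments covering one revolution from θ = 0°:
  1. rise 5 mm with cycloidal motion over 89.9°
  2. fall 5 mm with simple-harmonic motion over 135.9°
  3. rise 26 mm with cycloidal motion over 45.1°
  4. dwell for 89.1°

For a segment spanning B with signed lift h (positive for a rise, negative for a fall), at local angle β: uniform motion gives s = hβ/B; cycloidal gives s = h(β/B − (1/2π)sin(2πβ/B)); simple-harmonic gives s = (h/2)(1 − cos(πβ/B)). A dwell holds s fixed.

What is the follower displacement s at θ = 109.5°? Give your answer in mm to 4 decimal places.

seg 1 [0°–89.9°] cycloidal, h=5: full span → s += 5 → s = 5.0000
seg 2 [89.9°–225.8°] simple-harmonic, h=-5: θ=109.5° here. β=19.6, B=135.9. -5/2·(1 − cos(π·0.1442)) = -0.2523 → s = 4.7477

4.7477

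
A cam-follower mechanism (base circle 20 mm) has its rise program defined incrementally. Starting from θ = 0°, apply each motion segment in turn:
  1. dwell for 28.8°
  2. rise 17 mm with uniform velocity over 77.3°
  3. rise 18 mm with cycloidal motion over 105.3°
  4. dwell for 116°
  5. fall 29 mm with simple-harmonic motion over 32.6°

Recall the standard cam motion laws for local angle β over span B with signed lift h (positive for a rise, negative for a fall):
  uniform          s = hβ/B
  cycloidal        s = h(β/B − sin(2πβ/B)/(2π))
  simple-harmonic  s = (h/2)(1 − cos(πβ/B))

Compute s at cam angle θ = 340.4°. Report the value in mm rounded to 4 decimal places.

seg 1 [0°–28.8°] dwell: s stays 0.0000
seg 2 [28.8°–106.1°] uniform, h=17: full span → s += 17 → s = 17.0000
seg 3 [106.1°–211.4°] cycloidal, h=18: full span → s += 18 → s = 35.0000
seg 4 [211.4°–327.4°] dwell: s stays 35.0000
seg 5 [327.4°–360°] simple-harmonic, h=-29: θ=340.4° here. β=13, B=32.6. -29/2·(1 − cos(π·0.3988)) = -9.9661 → s = 25.0339

25.0339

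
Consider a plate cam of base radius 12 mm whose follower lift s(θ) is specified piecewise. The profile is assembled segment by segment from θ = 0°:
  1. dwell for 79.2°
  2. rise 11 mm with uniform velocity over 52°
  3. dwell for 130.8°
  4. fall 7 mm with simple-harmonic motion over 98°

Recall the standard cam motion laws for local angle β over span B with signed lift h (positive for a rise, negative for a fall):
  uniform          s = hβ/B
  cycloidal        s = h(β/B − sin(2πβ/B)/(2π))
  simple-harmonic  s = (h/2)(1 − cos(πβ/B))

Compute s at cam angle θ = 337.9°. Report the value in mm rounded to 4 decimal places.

seg 1 [0°–79.2°] dwell: s stays 0.0000
seg 2 [79.2°–131.2°] uniform, h=11: full span → s += 11 → s = 11.0000
seg 3 [131.2°–262°] dwell: s stays 11.0000
seg 4 [262°–360°] simple-harmonic, h=-7: θ=337.9° here. β=75.9, B=98. -7/2·(1 − cos(π·0.7745)) = -6.1578 → s = 4.8422

4.8422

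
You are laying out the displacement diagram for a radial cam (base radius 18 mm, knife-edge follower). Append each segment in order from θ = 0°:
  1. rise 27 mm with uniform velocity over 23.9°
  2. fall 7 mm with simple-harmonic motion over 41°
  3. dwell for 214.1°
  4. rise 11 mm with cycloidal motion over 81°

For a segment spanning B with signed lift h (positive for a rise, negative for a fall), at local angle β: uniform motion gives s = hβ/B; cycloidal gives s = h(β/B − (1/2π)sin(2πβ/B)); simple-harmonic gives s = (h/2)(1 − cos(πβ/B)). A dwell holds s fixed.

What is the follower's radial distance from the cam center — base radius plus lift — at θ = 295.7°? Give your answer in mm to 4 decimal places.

seg 1 [0°–23.9°] uniform, h=27: full span → s += 27 → s = 27.0000
seg 2 [23.9°–64.9°] simple-harmonic, h=-7: full span → s += -7 → s = 20.0000
seg 3 [64.9°–279°] dwell: s stays 20.0000
seg 4 [279°–360°] cycloidal, h=11: θ=295.7° here. β=16.7, B=81. 11·(0.2062 − sin(2π·0.2062)/(2π)) = 0.5832 → s = 20.5832
radial distance = base radius + s = 18 + 20.5832 = 38.5832

38.5832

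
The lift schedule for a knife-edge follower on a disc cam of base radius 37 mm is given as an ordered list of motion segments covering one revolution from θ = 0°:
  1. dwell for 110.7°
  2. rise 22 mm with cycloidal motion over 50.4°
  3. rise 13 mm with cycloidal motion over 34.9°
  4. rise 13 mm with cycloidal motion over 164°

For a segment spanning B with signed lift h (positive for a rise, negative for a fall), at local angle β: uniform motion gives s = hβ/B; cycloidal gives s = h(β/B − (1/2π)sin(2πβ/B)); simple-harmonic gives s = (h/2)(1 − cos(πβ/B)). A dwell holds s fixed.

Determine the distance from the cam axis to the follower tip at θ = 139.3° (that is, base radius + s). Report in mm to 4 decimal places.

seg 1 [0°–110.7°] dwell: s stays 0.0000
seg 2 [110.7°–161.1°] cycloidal, h=22: θ=139.3° here. β=28.6, B=50.4. 22·(0.5675 − sin(2π·0.5675)/(2π)) = 13.9242 → s = 13.9242
radial distance = base radius + s = 37 + 13.9242 = 50.9242

50.9242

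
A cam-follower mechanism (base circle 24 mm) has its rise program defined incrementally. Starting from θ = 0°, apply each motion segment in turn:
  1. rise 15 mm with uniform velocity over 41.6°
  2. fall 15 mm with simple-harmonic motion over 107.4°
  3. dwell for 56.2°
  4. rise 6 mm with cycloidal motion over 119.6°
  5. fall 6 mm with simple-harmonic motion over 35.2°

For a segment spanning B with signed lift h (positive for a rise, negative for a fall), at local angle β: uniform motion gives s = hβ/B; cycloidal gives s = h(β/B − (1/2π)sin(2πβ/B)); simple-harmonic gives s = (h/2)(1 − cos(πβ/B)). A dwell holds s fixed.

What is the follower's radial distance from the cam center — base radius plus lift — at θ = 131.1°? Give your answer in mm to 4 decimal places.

seg 1 [0°–41.6°] uniform, h=15: full span → s += 15 → s = 15.0000
seg 2 [41.6°–149°] simple-harmonic, h=-15: θ=131.1° here. β=89.5, B=107.4. -15/2·(1 − cos(π·0.8333)) = -13.9952 → s = 1.0048
radial distance = base radius + s = 24 + 1.0048 = 25.0048

25.0048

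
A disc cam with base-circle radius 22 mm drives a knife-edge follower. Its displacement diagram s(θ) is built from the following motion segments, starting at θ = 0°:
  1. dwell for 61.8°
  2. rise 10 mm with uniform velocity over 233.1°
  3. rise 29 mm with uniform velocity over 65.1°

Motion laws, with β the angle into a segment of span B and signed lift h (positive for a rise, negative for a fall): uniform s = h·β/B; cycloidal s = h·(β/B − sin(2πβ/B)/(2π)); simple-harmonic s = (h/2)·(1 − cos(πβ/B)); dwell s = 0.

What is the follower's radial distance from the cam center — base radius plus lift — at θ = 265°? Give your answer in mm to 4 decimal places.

seg 1 [0°–61.8°] dwell: s stays 0.0000
seg 2 [61.8°–294.9°] uniform, h=10: θ=265° here. β=203.2, B=233.1. 10·203.2/233.1 = 8.7173 → s = 8.7173
radial distance = base radius + s = 22 + 8.7173 = 30.7173

30.7173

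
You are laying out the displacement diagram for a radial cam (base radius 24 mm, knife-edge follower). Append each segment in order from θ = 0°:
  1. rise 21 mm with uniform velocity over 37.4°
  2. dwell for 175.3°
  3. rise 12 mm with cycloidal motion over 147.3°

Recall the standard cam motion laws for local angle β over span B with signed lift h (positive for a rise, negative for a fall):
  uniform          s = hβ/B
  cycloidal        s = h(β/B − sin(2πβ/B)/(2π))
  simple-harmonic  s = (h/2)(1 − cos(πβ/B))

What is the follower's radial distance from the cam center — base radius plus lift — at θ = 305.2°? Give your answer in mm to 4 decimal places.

seg 1 [0°–37.4°] uniform, h=21: full span → s += 21 → s = 21.0000
seg 2 [37.4°–212.7°] dwell: s stays 21.0000
seg 3 [212.7°–360°] cycloidal, h=12: θ=305.2° here. β=92.5, B=147.3. 12·(0.6280 − sin(2π·0.6280)/(2π)) = 8.9111 → s = 29.9111
radial distance = base radius + s = 24 + 29.9111 = 53.9111

53.9111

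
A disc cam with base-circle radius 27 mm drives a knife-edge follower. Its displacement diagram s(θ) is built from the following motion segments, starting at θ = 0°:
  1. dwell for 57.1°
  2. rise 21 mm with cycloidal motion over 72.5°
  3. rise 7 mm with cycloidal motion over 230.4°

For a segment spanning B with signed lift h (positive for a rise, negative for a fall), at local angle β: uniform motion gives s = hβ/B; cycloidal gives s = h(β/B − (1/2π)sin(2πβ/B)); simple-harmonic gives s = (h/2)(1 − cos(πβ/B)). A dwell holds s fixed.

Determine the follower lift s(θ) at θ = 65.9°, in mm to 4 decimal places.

seg 1 [0°–57.1°] dwell: s stays 0.0000
seg 2 [57.1°–129.6°] cycloidal, h=21: θ=65.9° here. β=8.8, B=72.5. 21·(0.1214 − sin(2π·0.1214)/(2π)) = 0.2400 → s = 0.2400

0.2400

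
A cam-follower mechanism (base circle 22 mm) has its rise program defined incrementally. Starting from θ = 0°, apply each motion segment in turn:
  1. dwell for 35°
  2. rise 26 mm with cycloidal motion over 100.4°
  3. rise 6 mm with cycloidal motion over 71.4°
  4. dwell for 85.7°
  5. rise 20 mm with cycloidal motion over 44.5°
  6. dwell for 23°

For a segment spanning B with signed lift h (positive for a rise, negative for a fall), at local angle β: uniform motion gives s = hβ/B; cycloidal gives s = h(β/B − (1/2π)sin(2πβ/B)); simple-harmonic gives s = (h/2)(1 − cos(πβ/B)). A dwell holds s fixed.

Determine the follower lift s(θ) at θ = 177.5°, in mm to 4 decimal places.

seg 1 [0°–35°] dwell: s stays 0.0000
seg 2 [35°–135.4°] cycloidal, h=26: full span → s += 26 → s = 26.0000
seg 3 [135.4°–206.8°] cycloidal, h=6: θ=177.5° here. β=42.1, B=71.4. 6·(0.5896 − sin(2π·0.5896)/(2π)) = 4.0476 → s = 30.0476

30.0476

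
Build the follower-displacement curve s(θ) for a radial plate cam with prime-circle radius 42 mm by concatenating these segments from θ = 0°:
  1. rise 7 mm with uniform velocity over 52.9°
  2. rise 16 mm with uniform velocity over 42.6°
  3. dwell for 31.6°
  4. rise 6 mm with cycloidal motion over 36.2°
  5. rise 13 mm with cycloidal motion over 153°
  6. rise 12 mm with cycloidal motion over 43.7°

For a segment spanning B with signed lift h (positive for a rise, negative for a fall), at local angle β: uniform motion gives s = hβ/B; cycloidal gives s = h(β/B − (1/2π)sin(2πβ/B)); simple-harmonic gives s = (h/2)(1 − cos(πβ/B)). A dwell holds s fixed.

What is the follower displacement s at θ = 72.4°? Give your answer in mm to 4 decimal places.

seg 1 [0°–52.9°] uniform, h=7: full span → s += 7 → s = 7.0000
seg 2 [52.9°–95.5°] uniform, h=16: θ=72.4° here. β=19.5, B=42.6. 16·19.5/42.6 = 7.3239 → s = 14.3239

14.3239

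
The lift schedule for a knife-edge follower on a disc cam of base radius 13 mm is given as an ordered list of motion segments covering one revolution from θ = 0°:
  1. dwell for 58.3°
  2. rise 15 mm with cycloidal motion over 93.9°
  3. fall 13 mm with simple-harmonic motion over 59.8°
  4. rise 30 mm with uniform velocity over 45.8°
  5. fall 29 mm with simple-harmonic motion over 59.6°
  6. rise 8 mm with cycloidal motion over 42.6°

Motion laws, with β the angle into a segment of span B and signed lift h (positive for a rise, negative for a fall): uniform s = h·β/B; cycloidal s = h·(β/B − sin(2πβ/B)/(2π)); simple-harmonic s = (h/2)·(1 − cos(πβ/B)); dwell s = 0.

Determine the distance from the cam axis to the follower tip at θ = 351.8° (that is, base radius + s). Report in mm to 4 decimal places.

seg 1 [0°–58.3°] dwell: s stays 0.0000
seg 2 [58.3°–152.2°] cycloidal, h=15: full span → s += 15 → s = 15.0000
seg 3 [152.2°–212°] simple-harmonic, h=-13: full span → s += -13 → s = 2.0000
seg 4 [212°–257.8°] uniform, h=30: full span → s += 30 → s = 32.0000
seg 5 [257.8°–317.4°] simple-harmonic, h=-29: full span → s += -29 → s = 3.0000
seg 6 [317.4°–360°] cycloidal, h=8: θ=351.8° here. β=34.4, B=42.6. 8·(0.8075 − sin(2π·0.8075)/(2π)) = 7.6511 → s = 10.6511
radial distance = base radius + s = 13 + 10.6511 = 23.6511

23.6511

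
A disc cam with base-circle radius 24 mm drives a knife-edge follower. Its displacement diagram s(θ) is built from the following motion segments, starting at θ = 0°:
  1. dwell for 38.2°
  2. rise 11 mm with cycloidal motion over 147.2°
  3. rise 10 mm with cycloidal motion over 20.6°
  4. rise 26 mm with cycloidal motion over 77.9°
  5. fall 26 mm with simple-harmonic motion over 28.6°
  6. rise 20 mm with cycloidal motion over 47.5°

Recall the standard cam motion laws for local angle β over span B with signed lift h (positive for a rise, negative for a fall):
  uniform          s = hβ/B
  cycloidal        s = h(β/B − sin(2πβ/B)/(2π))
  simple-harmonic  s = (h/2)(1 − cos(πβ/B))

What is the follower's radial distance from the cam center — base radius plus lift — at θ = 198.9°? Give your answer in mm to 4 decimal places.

seg 1 [0°–38.2°] dwell: s stays 0.0000
seg 2 [38.2°–185.4°] cycloidal, h=11: full span → s += 11 → s = 11.0000
seg 3 [185.4°–206°] cycloidal, h=10: θ=198.9° here. β=13.5, B=20.6. 10·(0.6553 − sin(2π·0.6553)/(2π)) = 7.8716 → s = 18.8716
radial distance = base radius + s = 24 + 18.8716 = 42.8716

42.8716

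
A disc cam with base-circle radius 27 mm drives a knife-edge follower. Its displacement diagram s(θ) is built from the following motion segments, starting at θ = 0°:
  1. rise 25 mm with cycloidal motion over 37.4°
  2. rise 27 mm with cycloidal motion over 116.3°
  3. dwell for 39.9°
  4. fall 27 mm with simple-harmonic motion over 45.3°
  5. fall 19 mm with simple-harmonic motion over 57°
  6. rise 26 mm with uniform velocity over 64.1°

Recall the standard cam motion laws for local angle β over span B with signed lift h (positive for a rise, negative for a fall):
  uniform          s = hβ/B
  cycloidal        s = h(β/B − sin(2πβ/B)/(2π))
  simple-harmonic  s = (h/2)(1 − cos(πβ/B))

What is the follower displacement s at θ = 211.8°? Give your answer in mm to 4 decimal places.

seg 1 [0°–37.4°] cycloidal, h=25: full span → s += 25 → s = 25.0000
seg 2 [37.4°–153.7°] cycloidal, h=27: full span → s += 27 → s = 52.0000
seg 3 [153.7°–193.6°] dwell: s stays 52.0000
seg 4 [193.6°–238.9°] simple-harmonic, h=-27: θ=211.8° here. β=18.2, B=45.3. -27/2·(1 − cos(π·0.4018)) = -9.3996 → s = 42.6004

42.6004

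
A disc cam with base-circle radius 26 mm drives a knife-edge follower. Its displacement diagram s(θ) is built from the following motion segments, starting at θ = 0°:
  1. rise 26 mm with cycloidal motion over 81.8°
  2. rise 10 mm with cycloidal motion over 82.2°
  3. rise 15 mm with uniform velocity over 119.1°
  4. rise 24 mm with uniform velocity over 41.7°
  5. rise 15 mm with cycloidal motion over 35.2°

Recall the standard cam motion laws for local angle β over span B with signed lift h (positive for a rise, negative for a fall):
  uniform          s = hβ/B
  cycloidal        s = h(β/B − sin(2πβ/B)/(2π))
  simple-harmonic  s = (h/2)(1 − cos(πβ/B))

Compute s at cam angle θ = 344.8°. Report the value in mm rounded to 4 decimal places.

seg 1 [0°–81.8°] cycloidal, h=26: full span → s += 26 → s = 26.0000
seg 2 [81.8°–164°] cycloidal, h=10: full span → s += 10 → s = 36.0000
seg 3 [164°–283.1°] uniform, h=15: full span → s += 15 → s = 51.0000
seg 4 [283.1°–324.8°] uniform, h=24: full span → s += 24 → s = 75.0000
seg 5 [324.8°–360°] cycloidal, h=15: θ=344.8° here. β=20, B=35.2. 15·(0.5682 − sin(2π·0.5682)/(2π)) = 9.5145 → s = 84.5145

84.5145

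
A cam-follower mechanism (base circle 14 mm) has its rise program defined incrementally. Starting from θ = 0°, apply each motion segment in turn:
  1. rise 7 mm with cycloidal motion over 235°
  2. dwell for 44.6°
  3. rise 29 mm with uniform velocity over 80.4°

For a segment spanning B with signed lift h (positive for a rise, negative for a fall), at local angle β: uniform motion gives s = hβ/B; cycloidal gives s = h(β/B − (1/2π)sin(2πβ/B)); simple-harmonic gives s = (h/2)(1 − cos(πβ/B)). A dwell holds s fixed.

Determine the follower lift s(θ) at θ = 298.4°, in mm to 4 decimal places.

seg 1 [0°–235°] cycloidal, h=7: full span → s += 7 → s = 7.0000
seg 2 [235°–279.6°] dwell: s stays 7.0000
seg 3 [279.6°–360°] uniform, h=29: θ=298.4° here. β=18.8, B=80.4. 29·18.8/80.4 = 6.7811 → s = 13.7811

13.7811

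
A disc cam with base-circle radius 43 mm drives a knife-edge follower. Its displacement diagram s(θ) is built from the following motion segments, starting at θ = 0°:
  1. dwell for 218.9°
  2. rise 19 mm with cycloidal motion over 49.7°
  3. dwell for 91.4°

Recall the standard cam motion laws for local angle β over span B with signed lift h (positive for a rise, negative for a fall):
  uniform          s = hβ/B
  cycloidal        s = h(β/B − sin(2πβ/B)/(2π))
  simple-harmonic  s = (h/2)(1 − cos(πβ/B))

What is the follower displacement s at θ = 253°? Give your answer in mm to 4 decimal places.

seg 1 [0°–218.9°] dwell: s stays 0.0000
seg 2 [218.9°–268.6°] cycloidal, h=19: θ=253° here. β=34.1, B=49.7. 19·(0.6861 − sin(2π·0.6861)/(2π)) = 15.8198 → s = 15.8198

15.8198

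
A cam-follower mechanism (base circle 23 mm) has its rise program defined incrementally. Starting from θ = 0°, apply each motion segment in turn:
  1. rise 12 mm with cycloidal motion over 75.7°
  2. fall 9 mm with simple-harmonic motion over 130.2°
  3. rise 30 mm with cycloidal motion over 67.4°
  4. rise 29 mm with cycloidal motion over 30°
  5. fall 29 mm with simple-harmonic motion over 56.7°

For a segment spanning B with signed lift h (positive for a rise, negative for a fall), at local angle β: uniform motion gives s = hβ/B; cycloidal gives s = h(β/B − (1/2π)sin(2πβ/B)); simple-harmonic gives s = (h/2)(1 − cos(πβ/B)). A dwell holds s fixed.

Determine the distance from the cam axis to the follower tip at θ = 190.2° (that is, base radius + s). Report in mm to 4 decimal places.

seg 1 [0°–75.7°] cycloidal, h=12: full span → s += 12 → s = 12.0000
seg 2 [75.7°–205.9°] simple-harmonic, h=-9: θ=190.2° here. β=114.5, B=130.2. -9/2·(1 − cos(π·0.8794)) = -8.6809 → s = 3.3191
radial distance = base radius + s = 23 + 3.3191 = 26.3191

26.3191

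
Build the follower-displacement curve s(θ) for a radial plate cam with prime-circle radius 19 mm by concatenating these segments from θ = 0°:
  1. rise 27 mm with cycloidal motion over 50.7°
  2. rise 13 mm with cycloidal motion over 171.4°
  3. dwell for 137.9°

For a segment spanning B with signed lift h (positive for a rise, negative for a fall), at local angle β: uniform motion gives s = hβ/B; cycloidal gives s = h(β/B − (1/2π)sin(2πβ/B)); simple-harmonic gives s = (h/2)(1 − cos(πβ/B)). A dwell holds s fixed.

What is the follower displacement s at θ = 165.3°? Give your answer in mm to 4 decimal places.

seg 1 [0°–50.7°] cycloidal, h=27: full span → s += 27 → s = 27.0000
seg 2 [50.7°–222.1°] cycloidal, h=13: θ=165.3° here. β=114.6, B=171.4. 13·(0.6686 − sin(2π·0.6686)/(2π)) = 10.4963 → s = 37.4963

37.4963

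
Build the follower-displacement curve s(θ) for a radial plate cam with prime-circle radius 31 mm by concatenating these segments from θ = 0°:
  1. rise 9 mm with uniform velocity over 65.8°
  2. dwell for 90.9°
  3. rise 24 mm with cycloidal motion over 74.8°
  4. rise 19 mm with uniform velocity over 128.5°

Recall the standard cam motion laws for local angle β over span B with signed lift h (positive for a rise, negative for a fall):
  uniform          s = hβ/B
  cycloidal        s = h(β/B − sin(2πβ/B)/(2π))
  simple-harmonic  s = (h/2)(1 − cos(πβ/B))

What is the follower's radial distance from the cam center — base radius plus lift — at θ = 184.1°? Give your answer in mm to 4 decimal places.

seg 1 [0°–65.8°] uniform, h=9: full span → s += 9 → s = 9.0000
seg 2 [65.8°–156.7°] dwell: s stays 9.0000
seg 3 [156.7°–231.5°] cycloidal, h=24: θ=184.1° here. β=27.4, B=74.8. 24·(0.3663 − sin(2π·0.3663)/(2π)) = 5.9471 → s = 14.9471
radial distance = base radius + s = 31 + 14.9471 = 45.9471

45.9471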